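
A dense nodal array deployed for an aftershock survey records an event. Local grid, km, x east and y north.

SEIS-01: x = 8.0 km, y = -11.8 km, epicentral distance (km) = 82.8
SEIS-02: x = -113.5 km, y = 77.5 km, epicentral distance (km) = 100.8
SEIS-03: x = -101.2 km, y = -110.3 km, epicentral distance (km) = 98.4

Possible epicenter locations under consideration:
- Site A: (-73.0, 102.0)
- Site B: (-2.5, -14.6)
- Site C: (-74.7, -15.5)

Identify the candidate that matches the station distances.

Site C

For each candidate, compare |candidate − station| to the reported distance:
Site A: residuals SEIS-01 56.9, SEIS-02 53.5, SEIS-03 115.8 → max 115.8 km
Site B: residuals SEIS-01 71.9, SEIS-02 43.4, SEIS-03 39.1 → max 71.9 km
Site C: residuals SEIS-01 0.0, SEIS-02 0.0, SEIS-03 0.0 → max 0.0 km
Only Site C has all residuals ≈ 0.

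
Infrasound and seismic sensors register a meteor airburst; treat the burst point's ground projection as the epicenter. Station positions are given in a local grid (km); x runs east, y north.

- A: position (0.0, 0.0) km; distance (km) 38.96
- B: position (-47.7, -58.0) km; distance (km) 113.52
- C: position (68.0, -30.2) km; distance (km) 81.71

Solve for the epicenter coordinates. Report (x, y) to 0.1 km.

Circle about each station: x² + y² = 38.96²; (x + 47.7)² + (y + 58.0)² = 113.52²; (x − 68.0)² + (y + 30.2)² = 81.71².
Subtracting the A equation from the B and C equations removes the quadratic terms:
-95.4 x − 116.0 y = -5729.62
136.0 x − 60.4 y = 377.40
Solving the 2×2 system: x ≈ 18.1, y ≈ 34.5 km.

x ≈ 18.1 km, y ≈ 34.5 km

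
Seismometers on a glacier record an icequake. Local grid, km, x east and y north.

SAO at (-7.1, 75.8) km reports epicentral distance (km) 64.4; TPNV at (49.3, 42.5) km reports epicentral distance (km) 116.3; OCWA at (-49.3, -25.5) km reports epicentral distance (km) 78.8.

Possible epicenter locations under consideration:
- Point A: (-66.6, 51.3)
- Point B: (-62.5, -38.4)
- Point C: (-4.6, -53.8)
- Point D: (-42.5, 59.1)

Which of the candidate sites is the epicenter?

For each candidate, compare |candidate − station| to the reported distance:
Point A: residuals SAO 0.1, TPNV 0.1, OCWA 0.1 → max 0.1 km
Point B: residuals SAO 62.5, TPNV 21.7, OCWA 60.3 → max 62.5 km
Point C: residuals SAO 65.2, TPNV 5.9, OCWA 25.9 → max 65.2 km
Point D: residuals SAO 25.3, TPNV 23.0, OCWA 6.1 → max 25.3 km
Only Point A has all residuals ≈ 0.

Point A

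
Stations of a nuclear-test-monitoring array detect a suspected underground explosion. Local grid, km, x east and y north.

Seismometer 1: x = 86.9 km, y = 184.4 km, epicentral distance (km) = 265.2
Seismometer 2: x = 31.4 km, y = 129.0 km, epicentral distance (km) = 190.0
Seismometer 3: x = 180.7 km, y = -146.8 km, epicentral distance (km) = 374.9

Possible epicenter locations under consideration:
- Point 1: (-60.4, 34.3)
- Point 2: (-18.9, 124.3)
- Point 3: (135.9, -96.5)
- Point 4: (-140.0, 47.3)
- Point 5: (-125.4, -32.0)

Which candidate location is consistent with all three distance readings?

For each candidate, compare |candidate − station| to the reported distance:
Point 1: residuals Seismometer 1 54.9, Seismometer 2 58.1, Seismometer 3 73.4 → max 73.4 km
Point 2: residuals Seismometer 1 143.5, Seismometer 2 139.5, Seismometer 3 38.2 → max 143.5 km
Point 3: residuals Seismometer 1 19.9, Seismometer 2 58.5, Seismometer 3 307.5 → max 307.5 km
Point 4: residuals Seismometer 1 0.1, Seismometer 2 0.1, Seismometer 3 0.0 → max 0.1 km
Point 5: residuals Seismometer 1 38.0, Seismometer 2 34.7, Seismometer 3 48.0 → max 48.0 km
Only Point 4 has all residuals ≈ 0.

Point 4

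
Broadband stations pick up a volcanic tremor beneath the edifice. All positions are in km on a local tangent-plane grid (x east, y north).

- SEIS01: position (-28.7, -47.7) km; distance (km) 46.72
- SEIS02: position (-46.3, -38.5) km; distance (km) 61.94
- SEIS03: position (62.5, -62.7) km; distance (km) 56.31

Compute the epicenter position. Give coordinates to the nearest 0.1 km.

Circle about each station: (x + 28.7)² + (y + 47.7)² = 46.72²; (x + 46.3)² + (y + 38.5)² = 61.94²; (x − 62.5)² + (y + 62.7)² = 56.31².
Subtracting the SEIS01 equation from the SEIS02 and SEIS03 equations removes the quadratic terms:
-35.2 x + 18.4 y = -1126.85
182.4 x − 30.0 y = 3750.50
Solving the 2×2 system: x ≈ 15.3, y ≈ -32.0 km.

x ≈ 15.3 km, y ≈ -32.0 km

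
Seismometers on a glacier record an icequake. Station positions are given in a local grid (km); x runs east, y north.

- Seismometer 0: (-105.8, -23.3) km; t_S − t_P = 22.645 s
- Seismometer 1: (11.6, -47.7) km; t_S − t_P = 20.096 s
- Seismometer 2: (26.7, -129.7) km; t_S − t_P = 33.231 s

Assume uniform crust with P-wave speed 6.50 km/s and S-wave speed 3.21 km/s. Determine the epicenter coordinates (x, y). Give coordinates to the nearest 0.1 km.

(-4.7, 78.7)

Distance from S−P lag: d = Δt · v_P v_S / (v_P − v_S) = Δt · (6.50·3.21)/(6.50−3.21) ≈ 6.3419·Δt.
So d_Seismometer 0 = 143.61, d_Seismometer 1 = 127.45, d_Seismometer 2 = 210.75 km.
Circle about each station: (x + 105.8)² + (y + 23.3)² = 143.61²; (x − 11.6)² + (y + 47.7)² = 127.45²; (x − 26.7)² + (y + 129.7)² = 210.75².
Subtracting pairs of circle equations eliminates x²+y² and gives linear equations (the radical axes):
234.8 x − 48.8 y = -4946.35
265.0 x − 212.8 y = -17993.28
Solving the 2×2 system: x ≈ -4.7, y ≈ 78.7 km.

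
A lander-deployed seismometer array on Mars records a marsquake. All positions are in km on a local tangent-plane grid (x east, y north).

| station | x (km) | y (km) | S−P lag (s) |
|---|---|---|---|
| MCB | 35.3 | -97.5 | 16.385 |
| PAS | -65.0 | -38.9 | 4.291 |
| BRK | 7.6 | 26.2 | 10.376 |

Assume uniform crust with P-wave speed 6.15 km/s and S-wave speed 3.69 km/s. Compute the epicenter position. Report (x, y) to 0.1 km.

-83.3 km east, -3.8 km north

Distance from S−P lag: d = Δt · v_P v_S / (v_P − v_S) = Δt · (6.15·3.69)/(6.15−3.69) ≈ 9.2250·Δt.
So d_MCB = 151.15, d_PAS = 39.58, d_BRK = 95.72 km.
Circle about each station: (x − 35.3)² + (y + 97.5)² = 151.15²; (x + 65.0)² + (y + 38.9)² = 39.58²; (x − 7.6)² + (y − 26.2)² = 95.72².
Subtracting pairs of circle equations eliminates x²+y² and gives linear equations (the radical axes):
-200.6 x + 117.2 y = 16265.62
-55.4 x + 247.4 y = 3675.86
Solving the 2×2 system: x ≈ -83.3, y ≈ -3.8 km.
Check against MCB (with the unrounded x, y): √((x − 35.3)²+(y + 97.5)²) = 151.15 ≈ 151.15 km. ✓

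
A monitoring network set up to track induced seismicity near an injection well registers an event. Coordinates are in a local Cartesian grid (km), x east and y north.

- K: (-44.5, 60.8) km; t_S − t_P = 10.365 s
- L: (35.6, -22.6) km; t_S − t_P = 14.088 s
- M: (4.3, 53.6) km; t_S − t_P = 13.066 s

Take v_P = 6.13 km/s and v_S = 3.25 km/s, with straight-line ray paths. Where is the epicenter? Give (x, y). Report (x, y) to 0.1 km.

-60.9 km east, -9.0 km north

Distance from S−P lag: d = Δt · v_P v_S / (v_P − v_S) = Δt · (6.13·3.25)/(6.13−3.25) ≈ 6.9175·Δt.
So d_K = 71.70, d_L = 97.45, d_M = 90.38 km.
Circle about each station: (x + 44.5)² + (y − 60.8)² = 71.70²; (x − 35.6)² + (y + 22.6)² = 97.45²; (x − 4.3)² + (y − 53.6)² = 90.38².
Subtracting the K equation from the L and M equations removes the quadratic terms:
160.2 x − 166.8 y = -8254.38
97.6 x − 14.4 y = -5813.09
Solving the 2×2 system: x ≈ -60.9, y ≈ -9.0 km.
Check against K (with the unrounded x, y): √((x + 44.5)²+(y − 60.8)²) = 71.69 ≈ 71.70 km. ✓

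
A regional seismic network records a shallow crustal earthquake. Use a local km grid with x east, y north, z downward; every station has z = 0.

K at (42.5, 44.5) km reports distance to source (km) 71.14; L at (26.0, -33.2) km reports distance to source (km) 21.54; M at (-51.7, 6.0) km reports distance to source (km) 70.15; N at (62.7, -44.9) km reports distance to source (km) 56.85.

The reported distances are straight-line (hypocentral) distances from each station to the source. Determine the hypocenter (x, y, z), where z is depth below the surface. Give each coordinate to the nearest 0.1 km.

x ≈ 12.9 km, y ≈ -19.4 km, depth ≈ 10.1 km

Each station gives a sphere (x−x_i)² + (y−y_i)² + z² = d_i² (stations at z=0).
Subtracting the K sphere from L and M: z² cancels, leaving linear equations in x and y:
-33.0 x − 155.4 y = 2588.67
-188.4 x − 77.0 y = -937.73
Solving: x ≈ 12.906, y ≈ -19.399 km (keep extra digits for the depth step; rounded: 12.9, -19.4).
Then from the K sphere: z² = 71.14² − (x − 42.5)² − (y − 44.5)² with x = 12.906, y = -19.399, so z ≈ 10.100 ≈ 10.1 km.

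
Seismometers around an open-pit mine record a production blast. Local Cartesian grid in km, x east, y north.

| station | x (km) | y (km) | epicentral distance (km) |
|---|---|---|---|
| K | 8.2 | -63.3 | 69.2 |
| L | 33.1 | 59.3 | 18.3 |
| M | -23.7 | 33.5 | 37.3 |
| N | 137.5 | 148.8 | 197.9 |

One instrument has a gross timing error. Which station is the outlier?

L

Solve using three stations at a time. Using K, M, N (subtract circle equations pairwise → linear system) gives (x, y) ≈ (1.0, 5.5).
Distances from that point to each station vs reported:
  K: calculated 69.2 vs reported 69.2 → residual 0.0 km
  L: calculated 62.6 vs reported 18.3 → residual 44.3 km
  M: calculated 37.3 vs reported 37.3 → residual 0.0 km
  N: calculated 197.9 vs reported 197.9 → residual 0.0 km
K, M, N are mutually consistent (residuals ≈ 0); L is off by 44.3 km.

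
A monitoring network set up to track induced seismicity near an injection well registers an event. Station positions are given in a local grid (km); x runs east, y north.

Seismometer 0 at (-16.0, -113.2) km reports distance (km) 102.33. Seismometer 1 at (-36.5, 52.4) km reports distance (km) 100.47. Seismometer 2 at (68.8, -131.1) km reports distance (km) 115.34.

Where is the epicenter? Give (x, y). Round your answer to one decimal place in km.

30.8 km east, -22.2 km north

Circle about each station: (x + 16.0)² + (y + 113.2)² = 102.33²; (x + 36.5)² + (y − 52.4)² = 100.47²; (x − 68.8)² + (y + 131.1)² = 115.34².
Subtracting pairs of circle equations eliminates x²+y² and gives linear equations (the radical axes):
-41.0 x + 331.2 y = -8615.02
169.6 x − 35.8 y = 6018.52
Solving the 2×2 system: x ≈ 30.8, y ≈ -22.2 km.
Check against Seismometer 0 (with the unrounded x, y): √((x + 16.0)²+(y + 113.2)²) = 102.33 ≈ 102.33 km. ✓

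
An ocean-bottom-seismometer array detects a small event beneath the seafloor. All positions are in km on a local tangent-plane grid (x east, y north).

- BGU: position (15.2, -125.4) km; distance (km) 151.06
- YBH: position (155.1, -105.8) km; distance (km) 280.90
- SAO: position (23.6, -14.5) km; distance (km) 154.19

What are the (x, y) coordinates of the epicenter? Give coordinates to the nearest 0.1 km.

Circle about each station: (x − 15.2)² + (y + 125.4)² = 151.06²; (x − 155.1)² + (y + 105.8)² = 280.90²; (x − 23.6)² + (y + 14.5)² = 154.19².
Subtracting the BGU equation from the YBH and SAO equations removes the quadratic terms:
279.8 x + 39.2 y = -36792.24
16.8 x + 221.8 y = -16144.42
Solving the 2×2 system: x ≈ -122.6, y ≈ -63.5 km.

x ≈ -122.6 km, y ≈ -63.5 km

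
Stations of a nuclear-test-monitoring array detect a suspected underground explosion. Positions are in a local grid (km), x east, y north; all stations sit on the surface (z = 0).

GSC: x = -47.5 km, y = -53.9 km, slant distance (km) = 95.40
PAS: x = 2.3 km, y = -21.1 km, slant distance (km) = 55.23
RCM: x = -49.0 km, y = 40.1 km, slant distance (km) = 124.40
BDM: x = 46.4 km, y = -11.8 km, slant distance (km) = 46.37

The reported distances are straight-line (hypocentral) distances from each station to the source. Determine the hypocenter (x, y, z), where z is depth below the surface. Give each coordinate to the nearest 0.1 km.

(39.4, -39.4, 36.6)

Each station gives a sphere (x−x_i)² + (y−y_i)² + z² = d_i² (stations at z=0).
Subtracting the GSC sphere from PAS and RCM: z² cancels, leaving linear equations in x and y:
99.6 x + 65.6 y = 1339.85
-3.0 x + 188.0 y = -7526.65
Solving: x ≈ 39.407, y ≈ -39.407 km (keep extra digits for the depth step; rounded: 39.4, -39.4).
Then from the GSC sphere: z² = 95.40² − (x + 47.5)² − (y + 53.9)² with x = 39.407, y = -39.407, so z ≈ 36.583 ≈ 36.6 km.
Check against BDM (with the unrounded solution): distance 46.36 ≈ 46.37 km. ✓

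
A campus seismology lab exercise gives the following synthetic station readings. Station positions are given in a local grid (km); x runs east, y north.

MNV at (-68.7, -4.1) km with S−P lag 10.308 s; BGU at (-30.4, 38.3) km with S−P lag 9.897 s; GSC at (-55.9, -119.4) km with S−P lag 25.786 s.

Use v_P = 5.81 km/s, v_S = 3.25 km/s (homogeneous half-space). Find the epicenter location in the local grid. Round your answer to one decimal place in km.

(-97.9, 66.1)

Distance from S−P lag: d = Δt · v_P v_S / (v_P − v_S) = Δt · (5.81·3.25)/(5.81−3.25) ≈ 7.3760·Δt.
So d_MNV = 76.03, d_BGU = 73.00, d_GSC = 190.20 km.
Circle about each station: (x + 68.7)² + (y + 4.1)² = 76.03²; (x + 30.4)² + (y − 38.3)² = 73.00²; (x + 55.9)² + (y + 119.4)² = 190.20².
Subtracting the MNV equation from the BGU and GSC equations removes the quadratic terms:
76.6 x + 84.8 y = -1893.89
25.6 x − 230.6 y = -17750.81
Solving the 2×2 system: x ≈ -97.9, y ≈ 66.1 km.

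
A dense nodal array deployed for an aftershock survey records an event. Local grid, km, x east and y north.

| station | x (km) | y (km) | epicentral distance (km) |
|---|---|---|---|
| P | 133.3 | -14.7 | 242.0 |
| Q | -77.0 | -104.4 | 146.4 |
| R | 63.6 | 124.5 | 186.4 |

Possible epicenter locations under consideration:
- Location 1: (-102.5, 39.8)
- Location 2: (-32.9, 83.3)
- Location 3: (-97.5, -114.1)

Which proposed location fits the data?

Location 1

For each candidate, compare |candidate − station| to the reported distance:
Location 1: residuals P 0.0, Q 0.0, R 0.0 → max 0.0 km
Location 2: residuals P 49.1, Q 46.4, R 81.5 → max 81.5 km
Location 3: residuals P 9.3, Q 123.7, R 101.5 → max 123.7 km
Only Location 1 has all residuals ≈ 0.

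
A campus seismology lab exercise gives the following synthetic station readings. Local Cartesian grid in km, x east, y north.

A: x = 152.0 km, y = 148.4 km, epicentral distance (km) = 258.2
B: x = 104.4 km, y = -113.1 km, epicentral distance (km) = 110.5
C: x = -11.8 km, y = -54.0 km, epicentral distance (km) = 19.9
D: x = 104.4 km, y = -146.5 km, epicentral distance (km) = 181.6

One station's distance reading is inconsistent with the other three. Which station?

Solve using three stations at a time. Using A, B, C (subtract circle equations pairwise → linear system) gives (x, y) ≈ (5.4, -64.1).
Distances from that point to each station vs reported:
  A: calculated 258.2 vs reported 258.2 → residual 0.0 km
  B: calculated 110.5 vs reported 110.5 → residual 0.0 km
  C: calculated 19.9 vs reported 19.9 → residual 0.0 km
  D: calculated 128.8 vs reported 181.6 → residual 52.8 km
A, B, C are mutually consistent (residuals ≈ 0); D is off by 52.8 km.

D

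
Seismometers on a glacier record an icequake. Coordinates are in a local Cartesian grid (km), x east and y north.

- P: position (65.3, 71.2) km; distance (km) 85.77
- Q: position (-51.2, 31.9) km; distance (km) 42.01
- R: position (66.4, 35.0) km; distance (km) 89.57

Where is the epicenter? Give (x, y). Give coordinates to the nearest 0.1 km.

x ≈ -19.7 km, y ≈ 59.7 km

Circle about each station: (x − 65.3)² + (y − 71.2)² = 85.77²; (x + 51.2)² + (y − 31.9)² = 42.01²; (x − 66.4)² + (y − 35.0)² = 89.57².
Subtracting pairs of circle equations eliminates x²+y² and gives linear equations (the radical axes):
-233.0 x − 78.6 y = -102.83
2.2 x − 72.4 y = -4365.86
Solving the 2×2 system: x ≈ -19.7, y ≈ 59.7 km.
Check against P (with the unrounded x, y): √((x − 65.3)²+(y − 71.2)²) = 85.77 ≈ 85.77 km. ✓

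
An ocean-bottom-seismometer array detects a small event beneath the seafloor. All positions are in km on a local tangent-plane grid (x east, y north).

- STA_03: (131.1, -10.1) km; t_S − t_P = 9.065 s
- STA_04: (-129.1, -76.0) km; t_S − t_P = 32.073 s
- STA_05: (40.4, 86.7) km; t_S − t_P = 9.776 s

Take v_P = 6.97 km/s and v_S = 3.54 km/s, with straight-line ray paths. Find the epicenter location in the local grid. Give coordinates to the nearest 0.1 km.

(77.4, 26.9)

Distance from S−P lag: d = Δt · v_P v_S / (v_P − v_S) = Δt · (6.97·3.54)/(6.97−3.54) ≈ 7.1935·Δt.
So d_STA_03 = 65.21, d_STA_04 = 230.72, d_STA_05 = 70.32 km.
Circle about each station: (x − 131.1)² + (y + 10.1)² = 65.21²; (x + 129.1)² + (y + 76.0)² = 230.72²; (x − 40.4)² + (y − 86.7)² = 70.32².
Subtracting the STA_03 equation from the STA_04 and STA_05 equations removes the quadratic terms:
-520.4 x − 131.8 y = -43825.78
-181.4 x + 193.6 y = -8832.73
Solving the 2×2 system: x ≈ 77.4, y ≈ 26.9 km.
Check against STA_03 (with the unrounded x, y): √((x − 131.1)²+(y + 10.1)²) = 65.21 ≈ 65.21 km. ✓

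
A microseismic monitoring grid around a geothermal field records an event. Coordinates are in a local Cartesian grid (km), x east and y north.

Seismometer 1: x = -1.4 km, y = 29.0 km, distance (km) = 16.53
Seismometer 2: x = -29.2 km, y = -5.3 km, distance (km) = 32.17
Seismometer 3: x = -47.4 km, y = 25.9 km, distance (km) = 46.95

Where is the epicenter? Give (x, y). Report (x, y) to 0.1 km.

-2.4 km east, 12.5 km north

Circle about each station: (x + 1.4)² + (y − 29.0)² = 16.53²; (x + 29.2)² + (y + 5.3)² = 32.17²; (x + 47.4)² + (y − 25.9)² = 46.95².
Subtracting pairs of circle equations eliminates x²+y² and gives linear equations (the radical axes):
-55.6 x − 68.6 y = -723.90
-92.0 x − 6.2 y = 143.55
Solving the 2×2 system: x ≈ -2.4, y ≈ 12.5 km.
Check against Seismometer 1 (with the unrounded x, y): √((x + 1.4)²+(y − 29.0)²) = 16.53 ≈ 16.53 km. ✓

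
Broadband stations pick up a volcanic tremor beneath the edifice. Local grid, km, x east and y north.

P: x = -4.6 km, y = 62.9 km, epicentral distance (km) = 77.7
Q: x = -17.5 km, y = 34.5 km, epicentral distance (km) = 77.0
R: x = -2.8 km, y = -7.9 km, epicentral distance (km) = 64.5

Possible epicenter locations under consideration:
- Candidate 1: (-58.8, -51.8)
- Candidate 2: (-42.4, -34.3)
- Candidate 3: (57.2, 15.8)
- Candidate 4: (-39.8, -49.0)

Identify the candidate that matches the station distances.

Candidate 3

For each candidate, compare |candidate − station| to the reported distance:
Candidate 1: residuals P 49.2, Q 18.7, R 6.7 → max 49.2 km
Candidate 2: residuals P 26.6, Q 3.8, R 16.9 → max 26.6 km
Candidate 3: residuals P 0.0, Q 0.0, R 0.0 → max 0.0 km
Candidate 4: residuals P 39.6, Q 9.4, R 9.2 → max 39.6 km
Only Candidate 3 has all residuals ≈ 0.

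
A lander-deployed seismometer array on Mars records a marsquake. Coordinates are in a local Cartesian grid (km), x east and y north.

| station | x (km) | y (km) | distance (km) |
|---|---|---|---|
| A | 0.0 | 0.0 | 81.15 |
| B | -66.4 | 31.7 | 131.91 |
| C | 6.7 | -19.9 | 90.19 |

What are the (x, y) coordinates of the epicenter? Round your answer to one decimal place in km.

64.3 km east, 49.5 km north

Circle about each station: x² + y² = 81.15²; (x + 66.4)² + (y − 31.7)² = 131.91²; (x − 6.7)² + (y + 19.9)² = 90.19².
Subtracting the A equation from the B and C equations removes the quadratic terms:
-132.8 x + 63.4 y = -5401.08
13.4 x − 39.8 y = -1108.01
Solving the 2×2 system: x ≈ 64.3, y ≈ 49.5 km.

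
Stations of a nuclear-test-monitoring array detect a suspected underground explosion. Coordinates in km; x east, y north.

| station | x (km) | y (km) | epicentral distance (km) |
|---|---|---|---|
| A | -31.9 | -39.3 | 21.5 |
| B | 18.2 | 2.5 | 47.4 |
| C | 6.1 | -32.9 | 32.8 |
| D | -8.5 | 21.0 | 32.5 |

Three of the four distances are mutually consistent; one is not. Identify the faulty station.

Solve using three stations at a time. Using A, B, C (subtract circle equations pairwise → linear system) gives (x, y) ≈ (-23.8, -19.5).
Distances from that point to each station vs reported:
  A: calculated 21.4 vs reported 21.5 → residual 0.1 km
  B: calculated 47.4 vs reported 47.4 → residual 0.0 km
  C: calculated 32.8 vs reported 32.8 → residual 0.0 km
  D: calculated 43.2 vs reported 32.5 → residual 10.7 km
A, B, C are mutually consistent (residuals ≈ 0); D is off by 10.7 km.

D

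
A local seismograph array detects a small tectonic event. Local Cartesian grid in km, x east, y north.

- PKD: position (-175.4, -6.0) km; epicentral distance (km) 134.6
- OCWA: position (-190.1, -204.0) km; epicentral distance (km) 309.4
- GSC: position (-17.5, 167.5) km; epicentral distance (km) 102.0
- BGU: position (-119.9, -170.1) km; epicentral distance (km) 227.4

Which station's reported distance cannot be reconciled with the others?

BGU

Solve using three stations at a time. Using PKD, OCWA, GSC (subtract circle equations pairwise → linear system) gives (x, y) ≈ (-74.4, 82.9).
Distances from that point to each station vs reported:
  PKD: calculated 134.6 vs reported 134.6 → residual 0.0 km
  OCWA: calculated 309.4 vs reported 309.4 → residual 0.0 km
  GSC: calculated 101.9 vs reported 102.0 → residual 0.1 km
  BGU: calculated 257.1 vs reported 227.4 → residual 29.7 km
PKD, OCWA, GSC are mutually consistent (residuals ≈ 0); BGU is off by 29.7 km.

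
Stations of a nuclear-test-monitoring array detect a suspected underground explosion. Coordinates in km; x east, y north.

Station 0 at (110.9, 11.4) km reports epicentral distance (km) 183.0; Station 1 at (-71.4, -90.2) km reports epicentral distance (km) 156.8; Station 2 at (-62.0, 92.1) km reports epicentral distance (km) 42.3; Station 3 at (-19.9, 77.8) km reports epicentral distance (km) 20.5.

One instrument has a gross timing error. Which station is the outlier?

Solve using three stations at a time. Using Station 1, Station 2, Station 3 (subtract circle equations pairwise → linear system) gives (x, y) ≈ (-32.6, 61.7).
Distances from that point to each station vs reported:
  Station 0: calculated 152.0 vs reported 183.0 → residual 31.0 km
  Station 1: calculated 156.8 vs reported 156.8 → residual 0.0 km
  Station 2: calculated 42.3 vs reported 42.3 → residual 0.0 km
  Station 3: calculated 20.5 vs reported 20.5 → residual 0.0 km
Station 1, Station 2, Station 3 are mutually consistent (residuals ≈ 0); Station 0 is off by 31.0 km.

Station 0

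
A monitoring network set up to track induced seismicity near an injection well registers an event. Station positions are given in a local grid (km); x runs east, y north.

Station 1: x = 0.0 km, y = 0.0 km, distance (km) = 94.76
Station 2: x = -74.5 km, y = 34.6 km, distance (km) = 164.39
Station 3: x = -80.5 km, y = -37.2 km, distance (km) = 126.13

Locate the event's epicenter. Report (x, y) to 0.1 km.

x ≈ 34.9 km, y ≈ -88.1 km

Circle about each station: x² + y² = 94.76²; (x + 74.5)² + (y − 34.6)² = 164.39²; (x + 80.5)² + (y + 37.2)² = 126.13².
Subtracting pairs of circle equations eliminates x²+y² and gives linear equations (the radical axes):
-149.0 x + 69.2 y = -11297.20
-161.0 x − 74.4 y = 934.77
Solving the 2×2 system: x ≈ 34.9, y ≈ -88.1 km.
Check against Station 1 (with the unrounded x, y): √(x²+y²) = 94.76 ≈ 94.76 km. ✓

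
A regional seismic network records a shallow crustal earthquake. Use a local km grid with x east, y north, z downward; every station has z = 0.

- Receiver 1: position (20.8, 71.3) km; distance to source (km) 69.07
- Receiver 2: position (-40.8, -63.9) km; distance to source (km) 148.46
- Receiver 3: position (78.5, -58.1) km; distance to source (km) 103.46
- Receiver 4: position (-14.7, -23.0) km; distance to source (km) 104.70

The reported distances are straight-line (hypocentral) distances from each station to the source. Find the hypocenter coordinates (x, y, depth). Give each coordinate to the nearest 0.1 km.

Each station gives a sphere (x−x_i)² + (y−y_i)² + z² = d_i² (stations at z=0).
Subtracting the Receiver 1 sphere from Receiver 2 and Receiver 3: z² cancels, leaving linear equations in x and y:
-123.2 x − 270.4 y = -17038.19
115.4 x − 258.8 y = -1911.78
Solving: x ≈ 61.700, y ≈ 34.899 km (keep extra digits for the depth step; rounded: 61.7, 34.9).
Then from the Receiver 1 sphere: z² = 69.07² − (x − 20.8)² − (y − 71.3)² with x = 61.700, y = 34.899, so z ≈ 42.105 ≈ 42.1 km.

(61.7, 34.9, 42.1)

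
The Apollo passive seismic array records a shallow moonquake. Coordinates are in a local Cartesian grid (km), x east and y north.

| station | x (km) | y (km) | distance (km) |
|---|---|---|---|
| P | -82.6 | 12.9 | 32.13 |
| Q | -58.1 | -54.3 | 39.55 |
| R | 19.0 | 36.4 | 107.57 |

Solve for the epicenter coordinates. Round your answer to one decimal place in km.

Circle about each station: (x + 82.6)² + (y − 12.9)² = 32.13²; (x + 58.1)² + (y + 54.3)² = 39.55²; (x − 19.0)² + (y − 36.4)² = 107.57².
Subtracting the P equation from the Q and R equations removes the quadratic terms:
49.0 x − 134.4 y = -1196.94
203.2 x + 47.0 y = -15842.18
Solving the 2×2 system: x ≈ -73.8, y ≈ -18.0 km.

-73.8 km east, -18.0 km north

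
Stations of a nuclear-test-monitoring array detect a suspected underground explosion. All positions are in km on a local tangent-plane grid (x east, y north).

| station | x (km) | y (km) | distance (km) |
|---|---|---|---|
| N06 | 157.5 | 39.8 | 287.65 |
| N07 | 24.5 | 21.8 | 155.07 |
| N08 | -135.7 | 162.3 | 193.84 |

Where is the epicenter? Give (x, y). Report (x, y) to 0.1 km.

-121.3 km east, -31.0 km north

Circle about each station: (x − 157.5)² + (y − 39.8)² = 287.65²; (x − 24.5)² + (y − 21.8)² = 155.07²; (x + 135.7)² + (y − 162.3)² = 193.84².
Subtracting the N06 equation from the N07 and N08 equations removes the quadratic terms:
-266.0 x − 36.0 y = 33381.02
-586.4 x + 245.0 y = 63534.07
Solving the 2×2 system: x ≈ -121.3, y ≈ -31.0 km.
Check against N06 (with the unrounded x, y): √((x − 157.5)²+(y − 39.8)²) = 287.65 ≈ 287.65 km. ✓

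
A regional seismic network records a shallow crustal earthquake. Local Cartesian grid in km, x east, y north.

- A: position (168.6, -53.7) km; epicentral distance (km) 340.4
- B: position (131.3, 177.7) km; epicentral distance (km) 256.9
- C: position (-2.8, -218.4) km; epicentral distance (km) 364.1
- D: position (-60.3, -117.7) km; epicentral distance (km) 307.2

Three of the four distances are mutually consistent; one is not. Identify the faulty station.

D

Solve using three stations at a time. Using A, B, C (subtract circle equations pairwise → linear system) gives (x, y) ≈ (-120.4, 126.2).
Distances from that point to each station vs reported:
  A: calculated 340.4 vs reported 340.4 → residual 0.0 km
  B: calculated 256.9 vs reported 256.9 → residual 0.0 km
  C: calculated 364.1 vs reported 364.1 → residual 0.0 km
  D: calculated 251.2 vs reported 307.2 → residual 56.0 km
A, B, C are mutually consistent (residuals ≈ 0); D is off by 56.0 km.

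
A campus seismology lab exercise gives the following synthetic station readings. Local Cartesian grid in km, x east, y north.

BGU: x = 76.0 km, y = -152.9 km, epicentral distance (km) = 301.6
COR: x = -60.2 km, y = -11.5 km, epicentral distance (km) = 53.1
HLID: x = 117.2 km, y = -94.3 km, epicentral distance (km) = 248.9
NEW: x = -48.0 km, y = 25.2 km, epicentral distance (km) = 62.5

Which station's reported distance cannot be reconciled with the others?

BGU

Solve using three stations at a time. Using COR, HLID, NEW (subtract circle equations pairwise → linear system) gives (x, y) ≈ (-108.7, 10.2).
Distances from that point to each station vs reported:
  BGU: calculated 246.4 vs reported 301.6 → residual 55.2 km
  COR: calculated 53.1 vs reported 53.1 → residual 0.0 km
  HLID: calculated 248.9 vs reported 248.9 → residual 0.0 km
  NEW: calculated 62.5 vs reported 62.5 → residual 0.0 km
COR, HLID, NEW are mutually consistent (residuals ≈ 0); BGU is off by 55.2 km.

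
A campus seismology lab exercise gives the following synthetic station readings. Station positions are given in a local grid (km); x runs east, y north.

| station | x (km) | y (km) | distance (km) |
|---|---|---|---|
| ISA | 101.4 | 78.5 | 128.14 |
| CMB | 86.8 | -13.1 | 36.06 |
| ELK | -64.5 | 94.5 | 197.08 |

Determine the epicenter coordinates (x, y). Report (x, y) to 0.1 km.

Circle about each station: (x − 101.4)² + (y − 78.5)² = 128.14²; (x − 86.8)² + (y + 13.1)² = 36.06²; (x + 64.5)² + (y − 94.5)² = 197.08².
Subtracting pairs of circle equations eliminates x²+y² and gives linear equations (the radical axes):
-29.2 x − 183.2 y = 6381.18
-331.8 x + 32.0 y = -25774.38
Solving the 2×2 system: x ≈ 73.2, y ≈ -46.5 km.
Check against ISA (with the unrounded x, y): √((x − 101.4)²+(y − 78.5)²) = 128.14 ≈ 128.14 km. ✓

73.2 km east, -46.5 km north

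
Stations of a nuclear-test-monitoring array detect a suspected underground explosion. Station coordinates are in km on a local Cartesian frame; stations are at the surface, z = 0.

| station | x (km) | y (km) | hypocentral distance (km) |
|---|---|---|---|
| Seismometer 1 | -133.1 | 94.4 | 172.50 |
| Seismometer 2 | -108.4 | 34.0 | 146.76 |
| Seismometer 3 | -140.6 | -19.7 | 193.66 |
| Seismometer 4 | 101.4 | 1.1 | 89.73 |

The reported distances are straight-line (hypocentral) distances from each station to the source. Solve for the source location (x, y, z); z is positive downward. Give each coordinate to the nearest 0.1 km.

(35.3, 60.0, 14.6)

Each station gives a sphere (x−x_i)² + (y−y_i)² + z² = d_i² (stations at z=0).
Subtracting the Seismometer 1 sphere from Seismometer 2 and Seismometer 3: z² cancels, leaving linear equations in x and y:
49.4 x − 120.8 y = -5502.66
-15.0 x − 228.2 y = -14218.47
Solving: x ≈ 35.299, y ≈ 59.987 km (keep extra digits for the depth step; rounded: 35.3, 60.0).
Then from the Seismometer 1 sphere: z² = 172.50² − (x + 133.1)² − (y − 94.4)² with x = 35.299, y = 59.987, so z ≈ 14.621 ≈ 14.6 km.
Check against Seismometer 4 (with the unrounded solution): distance 89.73 ≈ 89.73 km. ✓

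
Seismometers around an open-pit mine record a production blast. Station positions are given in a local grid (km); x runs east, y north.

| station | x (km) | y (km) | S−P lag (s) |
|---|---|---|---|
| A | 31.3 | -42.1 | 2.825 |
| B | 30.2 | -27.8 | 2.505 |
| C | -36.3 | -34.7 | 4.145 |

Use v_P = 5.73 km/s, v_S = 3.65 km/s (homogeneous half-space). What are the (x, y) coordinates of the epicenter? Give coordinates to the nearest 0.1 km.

Distance from S−P lag: d = Δt · v_P v_S / (v_P − v_S) = Δt · (5.73·3.65)/(5.73−3.65) ≈ 10.0550·Δt.
So d_A = 28.41, d_B = 25.19, d_C = 41.68 km.
Circle about each station: (x − 31.3)² + (y + 42.1)² = 28.41²; (x − 30.2)² + (y + 27.8)² = 25.19²; (x + 36.3)² + (y + 34.7)² = 41.68².
Subtracting the A equation from the B and C equations removes the quadratic terms:
-2.2 x + 28.6 y = -894.63
-135.2 x + 14.8 y = -1160.41
Solving the 2×2 system: x ≈ 5.2, y ≈ -30.9 km.

(5.2, -30.9)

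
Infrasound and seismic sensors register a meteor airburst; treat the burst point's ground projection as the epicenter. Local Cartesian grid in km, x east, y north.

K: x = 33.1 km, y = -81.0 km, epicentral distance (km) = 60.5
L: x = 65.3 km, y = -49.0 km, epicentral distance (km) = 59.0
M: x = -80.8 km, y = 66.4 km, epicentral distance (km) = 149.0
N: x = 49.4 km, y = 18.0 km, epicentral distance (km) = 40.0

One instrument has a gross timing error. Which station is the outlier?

Solve using three stations at a time. Using K, M, N (subtract circle equations pairwise → linear system) gives (x, y) ≈ (40.0, -20.9).
Distances from that point to each station vs reported:
  K: calculated 60.5 vs reported 60.5 → residual 0.0 km
  L: calculated 37.8 vs reported 59.0 → residual 21.2 km
  M: calculated 149.0 vs reported 149.0 → residual 0.0 km
  N: calculated 40.0 vs reported 40.0 → residual 0.0 km
K, M, N are mutually consistent (residuals ≈ 0); L is off by 21.2 km.

L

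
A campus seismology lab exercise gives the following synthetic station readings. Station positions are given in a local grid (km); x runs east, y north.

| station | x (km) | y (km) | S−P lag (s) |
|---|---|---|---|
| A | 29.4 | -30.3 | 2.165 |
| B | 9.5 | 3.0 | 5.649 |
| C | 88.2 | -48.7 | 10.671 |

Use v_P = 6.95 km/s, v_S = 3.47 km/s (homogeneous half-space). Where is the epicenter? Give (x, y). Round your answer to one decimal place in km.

(15.4, -35.7)

Distance from S−P lag: d = Δt · v_P v_S / (v_P − v_S) = Δt · (6.95·3.47)/(6.95−3.47) ≈ 6.9300·Δt.
So d_A = 15.00, d_B = 39.15, d_C = 73.95 km.
Circle about each station: (x − 29.4)² + (y + 30.3)² = 15.00²; (x − 9.5)² + (y − 3.0)² = 39.15²; (x − 88.2)² + (y + 48.7)² = 73.95².
Subtracting pairs of circle equations eliminates x²+y² and gives linear equations (the radical axes):
-39.8 x + 66.6 y = -2990.92
117.6 x − 36.8 y = 3124.88
Solving the 2×2 system: x ≈ 15.4, y ≈ -35.7 km.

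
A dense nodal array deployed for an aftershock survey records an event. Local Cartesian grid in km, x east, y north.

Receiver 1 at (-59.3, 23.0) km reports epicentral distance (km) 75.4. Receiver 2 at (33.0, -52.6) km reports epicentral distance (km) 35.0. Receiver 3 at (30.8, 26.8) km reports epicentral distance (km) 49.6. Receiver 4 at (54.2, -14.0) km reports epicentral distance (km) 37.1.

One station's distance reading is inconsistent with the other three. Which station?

Receiver 1

Solve using three stations at a time. Using Receiver 2, Receiver 3, Receiver 4 (subtract circle equations pairwise → linear system) gives (x, y) ≈ (17.8, -21.1).
Distances from that point to each station vs reported:
  Receiver 1: calculated 88.8 vs reported 75.4 → residual 13.4 km
  Receiver 2: calculated 35.0 vs reported 35.0 → residual 0.0 km
  Receiver 3: calculated 49.6 vs reported 49.6 → residual 0.0 km
  Receiver 4: calculated 37.1 vs reported 37.1 → residual 0.0 km
Receiver 2, Receiver 3, Receiver 4 are mutually consistent (residuals ≈ 0); Receiver 1 is off by 13.4 km.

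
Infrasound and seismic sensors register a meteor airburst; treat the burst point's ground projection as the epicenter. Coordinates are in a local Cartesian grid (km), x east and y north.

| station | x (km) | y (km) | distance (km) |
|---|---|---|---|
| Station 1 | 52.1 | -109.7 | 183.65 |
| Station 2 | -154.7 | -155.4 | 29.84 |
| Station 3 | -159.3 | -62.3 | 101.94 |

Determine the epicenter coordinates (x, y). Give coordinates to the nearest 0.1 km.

-125.0 km east, -158.3 km north

Circle about each station: (x − 52.1)² + (y + 109.7)² = 183.65²; (x + 154.7)² + (y + 155.4)² = 29.84²; (x + 159.3)² + (y + 62.3)² = 101.94².
Subtracting pairs of circle equations eliminates x²+y² and gives linear equations (the radical axes):
-413.6 x − 91.4 y = 66169.65
-422.8 x + 94.8 y = 37844.84
Solving the 2×2 system: x ≈ -125.0, y ≈ -158.3 km.
Check against Station 1 (with the unrounded x, y): √((x − 52.1)²+(y + 109.7)²) = 183.65 ≈ 183.65 km. ✓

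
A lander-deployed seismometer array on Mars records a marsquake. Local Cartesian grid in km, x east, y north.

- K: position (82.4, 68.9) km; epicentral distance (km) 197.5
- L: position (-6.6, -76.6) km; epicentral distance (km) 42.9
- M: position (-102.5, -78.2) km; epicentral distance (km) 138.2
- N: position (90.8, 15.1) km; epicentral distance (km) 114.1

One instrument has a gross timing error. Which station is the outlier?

K

Solve using three stations at a time. Using L, M, N (subtract circle equations pairwise → linear system) gives (x, y) ≈ (35.6, -84.8).
Distances from that point to each station vs reported:
  K: calculated 160.6 vs reported 197.5 → residual 36.9 km
  L: calculated 42.9 vs reported 42.9 → residual 0.0 km
  M: calculated 138.2 vs reported 138.2 → residual 0.0 km
  N: calculated 114.1 vs reported 114.1 → residual 0.0 km
L, M, N are mutually consistent (residuals ≈ 0); K is off by 36.9 km.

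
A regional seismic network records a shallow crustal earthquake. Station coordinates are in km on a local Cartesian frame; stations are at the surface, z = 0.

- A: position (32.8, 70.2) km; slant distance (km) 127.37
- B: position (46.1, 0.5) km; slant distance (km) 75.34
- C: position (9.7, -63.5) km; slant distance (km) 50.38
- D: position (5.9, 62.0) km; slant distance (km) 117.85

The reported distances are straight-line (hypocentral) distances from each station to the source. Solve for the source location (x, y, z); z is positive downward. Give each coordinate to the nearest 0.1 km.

Each station gives a sphere (x−x_i)² + (y−y_i)² + z² = d_i² (stations at z=0).
Subtracting the A sphere from B and C: z² cancels, leaving linear equations in x and y:
26.6 x − 139.4 y = 6668.58
-46.2 x − 267.4 y = 11807.43
Solving: x ≈ 10.125, y ≈ -45.906 km (keep extra digits for the depth step; rounded: 10.1, -45.9).
Then from the A sphere: z² = 127.37² − (x − 32.8)² − (y − 70.2)² with x = 10.125, y = -45.906, so z ≈ 47.205 ≈ 47.2 km.

x ≈ 10.1 km, y ≈ -45.9 km, depth ≈ 47.2 km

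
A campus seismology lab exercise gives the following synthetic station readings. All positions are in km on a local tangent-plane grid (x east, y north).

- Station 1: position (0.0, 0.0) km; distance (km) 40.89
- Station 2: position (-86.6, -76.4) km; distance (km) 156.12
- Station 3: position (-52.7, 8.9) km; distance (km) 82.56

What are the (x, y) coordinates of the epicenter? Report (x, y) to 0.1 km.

Circle about each station: x² + y² = 40.89²; (x + 86.6)² + (y + 76.4)² = 156.12²; (x + 52.7)² + (y − 8.9)² = 82.56².
Subtracting the Station 1 equation from the Station 2 and Station 3 equations removes the quadratic terms:
-173.2 x − 152.8 y = -9364.94
-105.4 x + 17.8 y = -2287.66
Solving the 2×2 system: x ≈ 26.9, y ≈ 30.8 km.

(26.9, 30.8)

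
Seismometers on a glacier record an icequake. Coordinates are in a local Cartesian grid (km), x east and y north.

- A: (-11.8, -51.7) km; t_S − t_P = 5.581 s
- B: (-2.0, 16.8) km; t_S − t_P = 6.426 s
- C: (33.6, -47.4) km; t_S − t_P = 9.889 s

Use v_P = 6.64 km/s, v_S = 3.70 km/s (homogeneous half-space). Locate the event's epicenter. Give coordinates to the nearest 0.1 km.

(-43.4, -17.4)

Distance from S−P lag: d = Δt · v_P v_S / (v_P − v_S) = Δt · (6.64·3.70)/(6.64−3.70) ≈ 8.3565·Δt.
So d_A = 46.64, d_B = 53.70, d_C = 82.64 km.
Circle about each station: (x + 11.8)² + (y + 51.7)² = 46.64²; (x + 2.0)² + (y − 16.8)² = 53.70²; (x − 33.6)² + (y + 47.4)² = 82.64².
Subtracting the A equation from the B and C equations removes the quadratic terms:
19.6 x + 137.0 y = -3234.29
90.8 x + 8.6 y = -4090.49
Solving the 2×2 system: x ≈ -43.4, y ≈ -17.4 km.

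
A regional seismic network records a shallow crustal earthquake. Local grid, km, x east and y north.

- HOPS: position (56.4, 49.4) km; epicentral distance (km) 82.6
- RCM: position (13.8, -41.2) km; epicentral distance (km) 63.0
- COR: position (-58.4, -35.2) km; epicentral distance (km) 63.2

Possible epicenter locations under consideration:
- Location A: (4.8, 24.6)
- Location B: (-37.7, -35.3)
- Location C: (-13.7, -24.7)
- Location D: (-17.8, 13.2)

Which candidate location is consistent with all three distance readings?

Location D

For each candidate, compare |candidate − station| to the reported distance:
Location A: residuals HOPS 25.3, RCM 3.4, COR 23.8 → max 25.3 km
Location B: residuals HOPS 44.0, RCM 11.2, COR 42.5 → max 44.0 km
Location C: residuals HOPS 19.4, RCM 30.9, COR 17.3 → max 30.9 km
Location D: residuals HOPS 0.0, RCM 0.1, COR 0.0 → max 0.1 km
Only Location D has all residuals ≈ 0.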